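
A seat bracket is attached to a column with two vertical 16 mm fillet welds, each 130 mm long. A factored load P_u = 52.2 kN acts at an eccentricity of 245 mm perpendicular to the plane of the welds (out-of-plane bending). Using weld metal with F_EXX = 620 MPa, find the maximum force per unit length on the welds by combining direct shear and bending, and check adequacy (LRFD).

L_w = 2 × 130 = 260 mm; section modulus (unit throat) S = 2 × L²/6 = 5633 mm².
Direct shear f_v = P/L_w = 52.2×10³/260 = 200.8 N/mm.
Moment M = P × e = 52.2×10³ × 245 = 12789000 N·mm; bending f_b = M/S = 2270 N/mm.
f_max = √(f_v² + f_b²) = √(200.8² + 2270²) = 2279 N/mm.
φr_n = 0.75 × 0.6 × 620 × (0.707 × 16) = 3156 N/mm → adequate.

f_max ≈ 2280 N/mm; adequate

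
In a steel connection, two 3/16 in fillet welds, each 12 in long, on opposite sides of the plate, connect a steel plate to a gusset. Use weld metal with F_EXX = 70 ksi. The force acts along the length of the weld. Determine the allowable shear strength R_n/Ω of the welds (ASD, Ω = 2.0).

Effective throat t_e = 0.707 × 0.1875 = 0.1326 in.
Total length L = 24 in; A_we = 0.1326 × 24 = 3.181 in².
F_nw = 0.6 F_EXX = 0.6 × 70 = 42 ksi.
R_n = 42 × 3.181 = 133.6 kips; R_n/Ω = 133.6/2.0 = 66.81 kips.

R_n/Ω ≈ 66.8 kips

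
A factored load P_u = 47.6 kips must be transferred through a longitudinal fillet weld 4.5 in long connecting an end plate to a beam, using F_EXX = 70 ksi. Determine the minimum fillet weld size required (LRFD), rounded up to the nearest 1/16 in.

Total weld length L = 4.5 in.
Required throat t_e = P_u / (φ × 0.6 F_EXX × L) = 47.6 / (0.75 × 0.6 × 70 × 4.5) = 0.3358 in.
Required leg w = t_e / 0.707 = 0.475 in → use 1/2 in.

w = 1/2 in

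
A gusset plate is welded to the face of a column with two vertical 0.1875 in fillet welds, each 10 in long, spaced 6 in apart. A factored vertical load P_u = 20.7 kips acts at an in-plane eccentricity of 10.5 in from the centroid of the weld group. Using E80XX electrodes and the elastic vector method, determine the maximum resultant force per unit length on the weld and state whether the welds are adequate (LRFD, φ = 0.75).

E80XX → F_EXX = 80 ksi.
Total weld length L_w = 20 in. Treat welds as unit-width lines.
Polar moment about centroid: J = 2[d³/12 + d(b/2)²] = 2[10³/12 + 10×3²] = 346.7 in³.
Direct shear f_v = P/L_w = 20.7 / 20 = 1.035 kip/in (vertical).
Torsion M = P·e = 20.7 × 10.5 = 217.35 kip·in.
Critical point at (x, y) = (3, 5) from centroid. f_tx = M·y/J = 3.135 kip/in; f_ty = M·x/J = 1.881 kip/in.
Resultant f_max = √[f_tx² + (f_v + f_ty)²] = √[3.135² + (1.035 + 1.881)²] = 4.281 kip/in.
Capacity per unit length: φr_n = 0.75 × 0.6 × 80 × (0.707 × 0.1875) = 4.772 kip/in.
4.281 ≤ 4.772 → adequate.

f_max ≈ 4.28 kip/in; adequate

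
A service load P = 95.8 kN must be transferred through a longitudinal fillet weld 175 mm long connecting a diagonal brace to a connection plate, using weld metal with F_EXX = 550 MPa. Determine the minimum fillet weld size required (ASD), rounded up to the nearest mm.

Total weld length L = 175 mm.
Required throat t_e = P × Ω / (0.6 F_EXX × L) = 95.8 × 2.0 / (0.6 × 550 × 175 × 10⁻³) = 3.318 mm.
Required leg w = t_e / 0.707 = 4.693 mm → use 5 mm.

w = 5 mm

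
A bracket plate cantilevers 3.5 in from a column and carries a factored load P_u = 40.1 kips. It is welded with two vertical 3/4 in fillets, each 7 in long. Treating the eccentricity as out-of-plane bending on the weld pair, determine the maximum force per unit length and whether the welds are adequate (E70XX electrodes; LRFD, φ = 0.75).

f_max ≈ 9.06 kip/in; adequate

E70XX → F_EXX = 70 ksi.
L_w = 2 × 7 = 14 in; section modulus (unit throat) S = 2 × L²/6 = 16.33 in².
Direct shear f_v = P/L_w = 40.1/14 = 2.864 kip/in.
Moment M = P × e = 40.1 × 3.5 = 140.35 kip·in; bending f_b = M/S = 8.593 kip/in.
f_max = √(f_v² + f_b²) = √(2.864² + 8.593²) = 9.058 kip/in.
φr_n = 0.75 × 0.6 × 70 × (0.707 × 0.75) = 16.7 kip/in → adequate.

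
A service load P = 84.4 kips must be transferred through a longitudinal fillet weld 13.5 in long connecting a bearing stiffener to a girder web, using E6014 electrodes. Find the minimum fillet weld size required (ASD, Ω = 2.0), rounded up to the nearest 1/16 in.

E60XX → F_EXX = 60 ksi.
Total weld length L = 13.5 in.
Required throat t_e = P × Ω / (0.6 F_EXX × L) = 84.4 × 2.0 / (0.6 × 60 × 13.5) = 0.3473 in.
Required leg w = t_e / 0.707 = 0.4913 in → use 1/2 in.

w = 1/2 in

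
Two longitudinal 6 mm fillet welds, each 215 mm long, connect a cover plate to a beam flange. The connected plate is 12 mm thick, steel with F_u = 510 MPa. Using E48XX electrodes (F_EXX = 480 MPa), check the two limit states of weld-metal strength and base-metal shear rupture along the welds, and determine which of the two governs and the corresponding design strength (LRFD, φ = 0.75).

t_e = 0.707 × 6 = 4.242 mm; L = 430 mm.
Weld metal: φR_n = 0.75 × 0.6 × 480 × 4.242 × 430 × 10⁻³ = 394 kN.
Base metal (shear rupture): φR_n = 0.75 × 0.6 × 510 × 12 × 430 × 10⁻³ = 1184 kN.
Governing: weld metal.

φR_n ≈ 394 kN (weld metal governs)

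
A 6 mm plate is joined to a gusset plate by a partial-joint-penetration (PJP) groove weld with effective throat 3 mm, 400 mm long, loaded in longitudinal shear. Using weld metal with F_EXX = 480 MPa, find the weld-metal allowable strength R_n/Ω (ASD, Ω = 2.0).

Effective throat (given) t_e = 3 mm.
A_we = 3 × 400 = 1200 mm².
F_nw = 0.6 F_EXX = 288 MPa.
R_n/Ω = (288 × 1200) / 2.0 × 10⁻³ = 172.8 kN.

R_n/Ω ≈ 173 kN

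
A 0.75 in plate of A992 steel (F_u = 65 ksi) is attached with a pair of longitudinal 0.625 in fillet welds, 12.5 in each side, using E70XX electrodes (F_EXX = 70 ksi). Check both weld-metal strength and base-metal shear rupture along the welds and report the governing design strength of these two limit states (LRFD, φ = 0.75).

φR_n ≈ 348 kips (weld metal governs)

t_e = 0.707 × 0.625 = 0.4419 in; L = 25 in.
Weld metal: φR_n = 0.75 × 0.6 × 70 × 0.4419 × 25 = 348 kips.
Base metal (shear rupture): φR_n = 0.75 × 0.6 × 65 × 0.75 × 25 = 548.4 kips.
Governing: weld metal.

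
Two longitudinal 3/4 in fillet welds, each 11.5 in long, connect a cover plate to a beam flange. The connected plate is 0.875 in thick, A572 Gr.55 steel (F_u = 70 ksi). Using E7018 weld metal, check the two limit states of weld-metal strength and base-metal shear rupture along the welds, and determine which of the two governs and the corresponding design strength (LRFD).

φR_n ≈ 384 kips (weld metal governs)

E70XX → F_EXX = 70 ksi.
t_e = 0.707 × 0.75 = 0.5302 in; L = 23 in.
Weld metal: φR_n = 0.75 × 0.6 × 70 × 0.5302 × 23 = 384.2 kips.
Base metal (shear rupture): φR_n = 0.75 × 0.6 × 70 × 0.875 × 23 = 633.9 kips.
Governing: weld metal.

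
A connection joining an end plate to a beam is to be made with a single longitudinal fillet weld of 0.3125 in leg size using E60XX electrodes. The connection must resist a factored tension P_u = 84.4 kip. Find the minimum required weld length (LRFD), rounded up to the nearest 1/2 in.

E60XX → F_EXX = 60 ksi.
Throat t_e = 0.707 × 0.3125 = 0.2209 in.
φr_n = 0.75 × 0.6 × 60 × 0.2209 = 5.965 kip/in.
L_req = P_u / φr_n = 84.4 / 5.965 = 14.15 in total.
Round up → use L = 14.5 in.

L = 14.5 in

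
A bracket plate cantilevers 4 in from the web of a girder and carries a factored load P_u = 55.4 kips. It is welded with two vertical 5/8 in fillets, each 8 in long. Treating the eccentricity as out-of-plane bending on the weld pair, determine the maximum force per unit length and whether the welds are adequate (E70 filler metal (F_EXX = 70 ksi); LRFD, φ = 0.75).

f_max ≈ 10.9 kip/in; adequate

L_w = 2 × 8 = 16 in; section modulus (unit throat) S = 2 × L²/6 = 21.33 in².
Direct shear f_v = P/L_w = 55.4/16 = 3.462 kip/in.
Moment M = P × e = 55.4 × 4 = 221.6 kip·in; bending f_b = M/S = 10.39 kip/in.
f_max = √(f_v² + f_b²) = √(3.462² + 10.39²) = 10.95 kip/in.
φr_n = 0.75 × 0.6 × 70 × (0.707 × 0.625) = 13.92 kip/in → adequate.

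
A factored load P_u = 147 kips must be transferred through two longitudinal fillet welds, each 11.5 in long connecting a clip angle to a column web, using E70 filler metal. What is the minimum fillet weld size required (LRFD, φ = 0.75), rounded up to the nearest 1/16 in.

w = 5/16 in

E70XX → F_EXX = 70 ksi.
Total weld length L = 23 in.
Required throat t_e = P_u / (φ × 0.6 F_EXX × L) = 147 / (0.75 × 0.6 × 70 × 23) = 0.2029 in.
Required leg w = t_e / 0.707 = 0.287 in → use 5/16 in.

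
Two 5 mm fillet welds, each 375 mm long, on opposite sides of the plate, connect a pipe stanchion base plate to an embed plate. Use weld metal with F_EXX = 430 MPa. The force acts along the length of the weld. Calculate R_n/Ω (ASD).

R_n/Ω ≈ 342 kN

Effective throat t_e = 0.707 × 5 = 3.535 mm.
Total length L = 750 mm; A_we = 3.535 × 750 = 2651 mm².
F_nw = 0.6 F_EXX = 0.6 × 430 = 258 MPa.
R_n = 258 × 2651 × 10⁻³ = 684 kN; R_n/Ω = 684/2.0 = 342 kN.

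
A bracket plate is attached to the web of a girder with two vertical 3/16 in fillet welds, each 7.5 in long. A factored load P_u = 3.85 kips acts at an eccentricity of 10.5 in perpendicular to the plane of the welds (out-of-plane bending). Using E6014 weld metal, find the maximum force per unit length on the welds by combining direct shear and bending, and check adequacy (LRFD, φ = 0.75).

E60XX → F_EXX = 60 ksi.
L_w = 2 × 7.5 = 15 in; section modulus (unit throat) S = 2 × L²/6 = 18.75 in².
Direct shear f_v = P/L_w = 3.85/15 = 0.2567 kip/in.
Moment M = P × e = 3.85 × 10.5 = 40.425 kip·in; bending f_b = M/S = 2.156 kip/in.
f_max = √(f_v² + f_b²) = √(0.2567² + 2.156²) = 2.171 kip/in.
φr_n = 0.75 × 0.6 × 60 × (0.707 × 0.1875) = 3.579 kip/in → adequate.

f_max ≈ 2.17 kip/in; adequate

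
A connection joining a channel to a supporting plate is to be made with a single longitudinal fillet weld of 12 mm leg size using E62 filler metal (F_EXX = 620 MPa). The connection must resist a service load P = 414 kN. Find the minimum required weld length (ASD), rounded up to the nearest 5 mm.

Throat t_e = 0.707 × 12 = 8.484 mm.
r_n/Ω = (0.6 × 620 × 8.484) / 2.0 = 1578 N/mm = 1.578 kN/mm.
L_req = P / (r_n/Ω) = 414 / 1.578 = 262.4 mm total.
Round up → use L = 265 mm.

L = 265 mm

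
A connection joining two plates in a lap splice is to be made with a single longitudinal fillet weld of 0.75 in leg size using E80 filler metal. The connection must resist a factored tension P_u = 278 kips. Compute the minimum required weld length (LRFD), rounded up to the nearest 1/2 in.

L = 15 in

E80XX → F_EXX = 80 ksi.
Throat t_e = 0.707 × 0.75 = 0.5302 in.
φr_n = 0.75 × 0.6 × 80 × 0.5302 = 19.09 kips/in.
L_req = P_u / φr_n = 278 / 19.09 = 14.56 in total.
Round up → use L = 15 in.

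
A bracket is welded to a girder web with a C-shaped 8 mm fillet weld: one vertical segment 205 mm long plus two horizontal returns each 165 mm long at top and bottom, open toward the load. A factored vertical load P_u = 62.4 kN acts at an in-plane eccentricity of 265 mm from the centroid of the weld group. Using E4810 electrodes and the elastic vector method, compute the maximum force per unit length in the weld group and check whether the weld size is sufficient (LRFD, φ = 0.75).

E48XX → F_EXX = 480 MPa.
Total weld length L_w = 535 mm. Treat welds as unit-width lines.
Centroid: x̄ = 2×165×82.5 / 535 = 50.89 mm from the vertical weld.
Polar moment about centroid: J = I_x + I_y = [205³/12 + 2×165×102.5²] + [205×50.89² + 2(165³/12 + 165×31.61²)] = 5794000 mm³.
Direct shear f_v = P/L_w = 62.4×10³ / 535 = 116.6 N/mm (vertical).
Torsion M = P·e = 62.4×10³ × 265 = 16536000 N·mm.
Critical point at (x, y) = (114.1, 102.5) from centroid. f_tx = M·y/J = 292.5 N/mm; f_ty = M·x/J = 325.7 N/mm.
Resultant f_max = √[f_tx² + (f_v + f_ty)²] = √[292.5² + (116.6 + 325.7)²] = 530.3 N/mm.
Capacity per unit length: φr_n = 0.75 × 0.6 × 480 × (0.707 × 8) = 1222 N/mm.
530.3 ≤ 1222 → adequate.

f_max ≈ 530 N/mm; adequate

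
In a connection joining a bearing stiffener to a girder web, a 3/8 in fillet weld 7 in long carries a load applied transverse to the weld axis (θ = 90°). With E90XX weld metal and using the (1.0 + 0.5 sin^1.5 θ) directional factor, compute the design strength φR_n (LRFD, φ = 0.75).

E90XX → F_EXX = 90 ksi.
t_e = 0.707 × 0.375 = 0.2651 in; A_we = 0.2651 × 7 = 1.856 in².
Directional factor: 1.0 + 0.5 sin^1.5(90°) = 1.5.
F_nw = 0.6 × 90 × 1.5 = 81 ksi.
φR_n = 0.75 × 81 × 1.856 = 112.7 kip.

φR_n ≈ 113 kip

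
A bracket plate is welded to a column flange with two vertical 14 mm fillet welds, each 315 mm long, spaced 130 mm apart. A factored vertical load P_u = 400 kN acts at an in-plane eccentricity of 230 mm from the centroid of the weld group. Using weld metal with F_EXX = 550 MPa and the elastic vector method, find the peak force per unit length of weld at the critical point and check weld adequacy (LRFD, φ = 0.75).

f_max ≈ 2310 N/mm; adequate

Total weld length L_w = 630 mm. Treat welds as unit-width lines.
Polar moment about centroid: J = 2[d³/12 + d(b/2)²] = 2[315³/12 + 315×65²] = 7871000 mm³.
Direct shear f_v = P/L_w = 400×10³ / 630 = 634.9 N/mm (vertical).
Torsion M = P·e = 400×10³ × 230 = 92000000 N·mm.
Critical point at (x, y) = (65, 157.5) from centroid. f_tx = M·y/J = 1841 N/mm; f_ty = M·x/J = 759.7 N/mm.
Resultant f_max = √[f_tx² + (f_v + f_ty)²] = √[1841² + (634.9 + 759.7)²] = 2310 N/mm.
Capacity per unit length: φr_n = 0.75 × 0.6 × 550 × (0.707 × 14) = 2450 N/mm.
2310 ≤ 2450 → adequate.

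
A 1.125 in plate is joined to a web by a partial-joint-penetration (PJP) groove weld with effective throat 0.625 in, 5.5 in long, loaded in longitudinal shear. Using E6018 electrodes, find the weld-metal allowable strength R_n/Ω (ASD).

R_n/Ω ≈ 61.9 kip

E60XX → F_EXX = 60 ksi.
Effective throat (given) t_e = 0.625 in.
A_we = 0.625 × 5.5 = 3.438 in².
F_nw = 0.6 F_EXX = 36 ksi.
R_n/Ω = (36 × 3.438) / 2.0 = 61.88 kip.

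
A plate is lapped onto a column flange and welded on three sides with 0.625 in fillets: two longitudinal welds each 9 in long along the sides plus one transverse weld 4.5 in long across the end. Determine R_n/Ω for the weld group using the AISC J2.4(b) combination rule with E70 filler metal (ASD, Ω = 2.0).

R_n/Ω ≈ 209 kips

E70XX → F_EXX = 70 ksi.
t_e = 0.707 × 0.625 = 0.4419 in.
R_nwl = 0.6 × 70 × 0.4419 × 18 = 334.1 kips (longitudinal, 2 welds).
R_nwt = 0.6 × 70 × 0.4419 × 4.5 = 83.51 kips (transverse, base value).
(i) R_nwl + R_nwt = 417.6 kips; (ii) 0.85 R_nwl + 1.5 R_nwt = 409.2 kips.
R_n = max = 417.6 kips [governs: (i)]; R_n/Ω = 208.8 kips.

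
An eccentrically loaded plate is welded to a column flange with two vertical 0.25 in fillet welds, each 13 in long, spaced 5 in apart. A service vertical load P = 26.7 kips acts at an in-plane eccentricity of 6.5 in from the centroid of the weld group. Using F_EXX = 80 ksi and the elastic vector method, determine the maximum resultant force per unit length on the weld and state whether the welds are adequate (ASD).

f_max ≈ 2.82 kip/in; adequate

Total weld length L_w = 26 in. Treat welds as unit-width lines.
Polar moment about centroid: J = 2[d³/12 + d(b/2)²] = 2[13³/12 + 13×2.5²] = 528.7 in³.
Direct shear f_v = P/L_w = 26.7 / 26 = 1.027 kip/in (vertical).
Torsion M = P·e = 26.7 × 6.5 = 173.55 kip·in.
Critical point at (x, y) = (2.5, 6.5) from centroid. f_tx = M·y/J = 2.134 kip/in; f_ty = M·x/J = 0.8207 kip/in.
Resultant f_max = √[f_tx² + (f_v + f_ty)²] = √[2.134² + (1.027 + 0.8207)²] = 2.823 kip/in.
Capacity per unit length: r_n/Ω = (1/2.0) × 0.6 × 80 × (0.707 × 0.25) = 4.242 kip/in.
2.823 ≤ 4.242 → adequate.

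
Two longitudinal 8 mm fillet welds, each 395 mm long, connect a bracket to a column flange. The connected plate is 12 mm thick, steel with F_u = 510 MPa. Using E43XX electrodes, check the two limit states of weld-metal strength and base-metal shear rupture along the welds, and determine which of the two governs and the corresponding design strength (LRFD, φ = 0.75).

φR_n ≈ 865 kN (weld metal governs)

E43XX → F_EXX = 430 MPa.
t_e = 0.707 × 8 = 5.656 mm; L = 790 mm.
Weld metal: φR_n = 0.75 × 0.6 × 430 × 5.656 × 790 × 10⁻³ = 864.6 kN.
Base metal (shear rupture): φR_n = 0.75 × 0.6 × 510 × 12 × 790 × 10⁻³ = 2176 kN.
Governing: weld metal.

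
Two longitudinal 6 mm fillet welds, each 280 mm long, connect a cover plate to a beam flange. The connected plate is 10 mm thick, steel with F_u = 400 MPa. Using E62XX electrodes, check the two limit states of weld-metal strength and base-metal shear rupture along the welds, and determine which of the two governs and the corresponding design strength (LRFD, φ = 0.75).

φR_n ≈ 663 kN (weld metal governs)

E62XX → F_EXX = 620 MPa.
t_e = 0.707 × 6 = 4.242 mm; L = 560 mm.
Weld metal: φR_n = 0.75 × 0.6 × 620 × 4.242 × 560 × 10⁻³ = 662.8 kN.
Base metal (shear rupture): φR_n = 0.75 × 0.6 × 400 × 10 × 560 × 10⁻³ = 1008 kN.
Governing: weld metal.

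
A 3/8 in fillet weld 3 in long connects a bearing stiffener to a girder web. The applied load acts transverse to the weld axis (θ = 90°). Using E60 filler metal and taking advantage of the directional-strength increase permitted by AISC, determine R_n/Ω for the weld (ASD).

R_n/Ω ≈ 21.5 kips

E60XX → F_EXX = 60 ksi.
t_e = 0.707 × 0.375 = 0.2651 in; A_we = 0.2651 × 3 = 0.7954 in².
Directional factor: 1.0 + 0.5 sin^1.5(90°) = 1.5.
F_nw = 0.6 × 60 × 1.5 = 54 ksi.
R_n/Ω = (54 × 0.7954) / 2.0 = 21.48 kips.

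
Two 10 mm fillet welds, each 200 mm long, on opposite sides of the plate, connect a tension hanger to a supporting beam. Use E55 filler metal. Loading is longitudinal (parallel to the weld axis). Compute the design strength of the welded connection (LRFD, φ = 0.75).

E55XX → F_EXX = 550 MPa.
Effective throat t_e = 0.707 × 10 = 7.07 mm.
Total length L = 400 mm; A_we = 7.07 × 400 = 2828 mm².
F_nw = 0.6 F_EXX = 0.6 × 550 = 330 MPa.
φR_n = 0.75 × 330 × 2828 × 10⁻³ = 699.9 kN.

φR_n ≈ 700 kN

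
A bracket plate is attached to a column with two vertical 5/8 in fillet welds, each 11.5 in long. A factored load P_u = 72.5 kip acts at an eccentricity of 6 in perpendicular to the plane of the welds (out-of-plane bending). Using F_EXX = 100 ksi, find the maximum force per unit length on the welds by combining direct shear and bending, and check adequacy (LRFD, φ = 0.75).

f_max ≈ 10.4 kip/in; adequate

L_w = 2 × 11.5 = 23 in; section modulus (unit throat) S = 2 × L²/6 = 44.08 in².
Direct shear f_v = P/L_w = 72.5/23 = 3.152 kip/in.
Moment M = P × e = 72.5 × 6 = 435 kip·in; bending f_b = M/S = 9.868 kip/in.
f_max = √(f_v² + f_b²) = √(3.152² + 9.868²) = 10.36 kip/in.
φr_n = 0.75 × 0.6 × 100 × (0.707 × 0.625) = 19.88 kip/in → adequate.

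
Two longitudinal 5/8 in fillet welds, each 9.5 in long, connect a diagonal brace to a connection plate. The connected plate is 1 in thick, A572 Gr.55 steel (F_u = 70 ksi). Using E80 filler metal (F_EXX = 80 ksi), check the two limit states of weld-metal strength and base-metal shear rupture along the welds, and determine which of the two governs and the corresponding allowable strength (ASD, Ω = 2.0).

R_n/Ω ≈ 201 kip (weld metal governs)

t_e = 0.707 × 0.625 = 0.4419 in; L = 19 in.
Weld metal: R_n/Ω = (1/2.0) × 0.6 × 80 × 0.4419 × 19 = 201.5 kip.
Base metal (shear rupture): R_n/Ω = (1/2.0) × 0.6 × 70 × 1 × 19 = 399 kip.
Governing: weld metal.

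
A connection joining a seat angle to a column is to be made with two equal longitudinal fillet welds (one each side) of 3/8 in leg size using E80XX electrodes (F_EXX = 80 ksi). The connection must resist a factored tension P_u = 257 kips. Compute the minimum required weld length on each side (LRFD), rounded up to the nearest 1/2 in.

L = 13.5 in on each side

Throat t_e = 0.707 × 0.375 = 0.2651 in.
φr_n = 0.75 × 0.6 × 80 × 0.2651 = 9.544 kips/in.
L_req = P_u / φr_n = 257 / 9.544 = 26.93 in total.
Per side: 26.93 / 2 = 13.46 in.
Round up → use L = 13.5 in on each side.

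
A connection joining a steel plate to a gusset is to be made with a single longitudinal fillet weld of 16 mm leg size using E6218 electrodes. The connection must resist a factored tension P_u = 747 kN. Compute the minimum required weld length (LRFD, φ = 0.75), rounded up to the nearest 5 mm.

L = 240 mm

E62XX → F_EXX = 620 MPa.
Throat t_e = 0.707 × 16 = 11.31 mm.
φr_n = 0.75 × 0.6 × 620 × 11.31 × 10⁻³ = 3.156 kN/mm.
L_req = P_u / φr_n = 747 / 3.156 = 236.7 mm total.
Round up → use L = 240 mm.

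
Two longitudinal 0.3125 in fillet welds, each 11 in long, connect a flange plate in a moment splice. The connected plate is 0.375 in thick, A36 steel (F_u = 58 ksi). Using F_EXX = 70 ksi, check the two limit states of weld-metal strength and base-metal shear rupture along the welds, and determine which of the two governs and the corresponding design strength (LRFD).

t_e = 0.707 × 0.3125 = 0.2209 in; L = 22 in.
Weld metal: φR_n = 0.75 × 0.6 × 70 × 0.2209 × 22 = 153.1 kips.
Base metal (shear rupture): φR_n = 0.75 × 0.6 × 58 × 0.375 × 22 = 215.3 kips.
Governing: weld metal.

φR_n ≈ 153 kips (weld metal governs)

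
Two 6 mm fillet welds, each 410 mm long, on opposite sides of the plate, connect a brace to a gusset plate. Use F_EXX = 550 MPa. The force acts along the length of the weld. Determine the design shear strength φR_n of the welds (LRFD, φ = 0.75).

Effective throat t_e = 0.707 × 6 = 4.242 mm.
Total length L = 820 mm; A_we = 4.242 × 820 = 3478 mm².
F_nw = 0.6 F_EXX = 0.6 × 550 = 330 MPa.
φR_n = 0.75 × 330 × 3478 × 10⁻³ = 860.9 kN.

φR_n ≈ 861 kN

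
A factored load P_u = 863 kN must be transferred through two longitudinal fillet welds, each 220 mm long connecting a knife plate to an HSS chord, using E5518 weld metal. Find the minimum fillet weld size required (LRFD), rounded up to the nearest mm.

E55XX → F_EXX = 550 MPa.
Total weld length L = 440 mm.
Required throat t_e = P_u / (φ × 0.6 F_EXX × L) = 863 / (0.75 × 0.6 × 550 × 440 × 10⁻³) = 7.925 mm.
Required leg w = t_e / 0.707 = 11.21 mm → use 12 mm.

w = 12 mm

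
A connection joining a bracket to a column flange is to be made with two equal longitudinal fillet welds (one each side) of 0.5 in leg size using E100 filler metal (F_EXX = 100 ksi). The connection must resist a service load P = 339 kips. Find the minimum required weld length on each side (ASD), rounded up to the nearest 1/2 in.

L = 16 in on each side

Throat t_e = 0.707 × 0.5 = 0.3535 in.
r_n/Ω = (0.6 × 100 × 0.3535) / 2.0 = 10.6 kip/in.
L_req = P / (r_n/Ω) = 339 / 10.6 = 31.97 in total.
Per side: 31.97 / 2 = 15.98 in.
Round up → use L = 16 in on each side.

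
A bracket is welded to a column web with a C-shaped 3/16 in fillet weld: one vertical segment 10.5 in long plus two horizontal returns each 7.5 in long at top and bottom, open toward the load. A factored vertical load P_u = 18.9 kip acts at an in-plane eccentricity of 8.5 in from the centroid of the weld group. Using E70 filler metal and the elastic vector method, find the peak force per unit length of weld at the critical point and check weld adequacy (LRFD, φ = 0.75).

E70XX → F_EXX = 70 ksi.
Total weld length L_w = 25.5 in. Treat welds as unit-width lines.
Centroid: x̄ = 2×7.5×3.75 / 25.5 = 2.206 in from the vertical weld.
Polar moment about centroid: J = I_x + I_y = [10.5³/12 + 2×7.5×5.25²] + [10.5×2.206² + 2(7.5³/12 + 7.5×1.544²)] = 667.1 in³.
Direct shear f_v = P/L_w = 18.9 / 25.5 = 0.7412 kip/in (vertical).
Torsion M = P·e = 18.9 × 8.5 = 160.65 kip·in.
Critical point at (x, y) = (5.294, 5.25) from centroid. f_tx = M·y/J = 1.264 kip/in; f_ty = M·x/J = 1.275 kip/in.
Resultant f_max = √[f_tx² + (f_v + f_ty)²] = √[1.264² + (0.7412 + 1.275)²] = 2.38 kip/in.
Capacity per unit length: φr_n = 0.75 × 0.6 × 70 × (0.707 × 0.1875) = 4.176 kip/in.
2.38 ≤ 4.176 → adequate.

f_max ≈ 2.38 kip/in; adequate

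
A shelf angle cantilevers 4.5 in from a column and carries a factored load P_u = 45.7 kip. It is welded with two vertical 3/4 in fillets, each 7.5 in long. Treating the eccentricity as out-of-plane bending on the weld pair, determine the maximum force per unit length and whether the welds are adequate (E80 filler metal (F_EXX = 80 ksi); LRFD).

f_max ≈ 11.4 kip/in; adequate

L_w = 2 × 7.5 = 15 in; section modulus (unit throat) S = 2 × L²/6 = 18.75 in².
Direct shear f_v = P/L_w = 45.7/15 = 3.047 kip/in.
Moment M = P × e = 45.7 × 4.5 = 205.65 kip·in; bending f_b = M/S = 10.97 kip/in.
f_max = √(f_v² + f_b²) = √(3.047² + 10.97²) = 11.38 kip/in.
φr_n = 0.75 × 0.6 × 80 × (0.707 × 0.75) = 19.09 kip/in → adequate.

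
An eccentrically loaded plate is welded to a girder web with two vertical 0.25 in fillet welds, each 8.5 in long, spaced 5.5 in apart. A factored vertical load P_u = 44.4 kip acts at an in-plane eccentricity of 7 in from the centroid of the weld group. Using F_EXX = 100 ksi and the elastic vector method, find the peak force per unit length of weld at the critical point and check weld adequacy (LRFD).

Total weld length L_w = 17 in. Treat welds as unit-width lines.
Polar moment about centroid: J = 2[d³/12 + d(b/2)²] = 2[8.5³/12 + 8.5×2.75²] = 230.9 in³.
Direct shear f_v = P/L_w = 44.4 / 17 = 2.612 kip/in (vertical).
Torsion M = P·e = 44.4 × 7 = 310.8 kip·in.
Critical point at (x, y) = (2.75, 4.25) from centroid. f_tx = M·y/J = 5.72 kip/in; f_ty = M·x/J = 3.701 kip/in.
Resultant f_max = √[f_tx² + (f_v + f_ty)²] = √[5.72² + (2.612 + 3.701)²] = 8.519 kip/in.
Capacity per unit length: φr_n = 0.75 × 0.6 × 100 × (0.707 × 0.25) = 7.954 kip/in.
8.519 > 7.954 → NOT adequate.

f_max ≈ 8.52 kip/in; NOT adequate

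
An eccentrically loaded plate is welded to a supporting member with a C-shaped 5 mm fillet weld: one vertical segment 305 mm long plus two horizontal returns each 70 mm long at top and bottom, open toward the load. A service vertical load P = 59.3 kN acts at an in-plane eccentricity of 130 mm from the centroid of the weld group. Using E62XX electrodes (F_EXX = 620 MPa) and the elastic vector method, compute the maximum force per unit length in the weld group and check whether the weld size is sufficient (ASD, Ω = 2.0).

f_max ≈ 293 N/mm; adequate

Total weld length L_w = 445 mm. Treat welds as unit-width lines.
Centroid: x̄ = 2×70×35 / 445 = 11.01 mm from the vertical weld.
Polar moment about centroid: J = I_x + I_y = [305³/12 + 2×70×152.5²] + [305×11.01² + 2(70³/12 + 70×23.99²)] = 5795000 mm³.
Direct shear f_v = P/L_w = 59.3×10³ / 445 = 133.3 N/mm (vertical).
Torsion M = P·e = 59.3×10³ × 130 = 7709000 N·mm.
Critical point at (x, y) = (58.99, 152.5) from centroid. f_tx = M·y/J = 202.9 N/mm; f_ty = M·x/J = 78.47 N/mm.
Resultant f_max = √[f_tx² + (f_v + f_ty)²] = √[202.9² + (133.3 + 78.47)²] = 293.2 N/mm.
Capacity per unit length: r_n/Ω = (1/2.0) × 0.6 × 620 × (0.707 × 5) = 657.5 N/mm.
293.2 ≤ 657.5 → adequate.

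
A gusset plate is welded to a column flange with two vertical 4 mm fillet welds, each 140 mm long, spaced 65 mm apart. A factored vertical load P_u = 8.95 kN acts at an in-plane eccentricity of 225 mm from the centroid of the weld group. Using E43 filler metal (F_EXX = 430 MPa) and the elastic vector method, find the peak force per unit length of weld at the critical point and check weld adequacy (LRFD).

Total weld length L_w = 280 mm. Treat welds as unit-width lines.
Polar moment about centroid: J = 2[d³/12 + d(b/2)²] = 2[140³/12 + 140×32.5²] = 753100 mm³.
Direct shear f_v = P/L_w = 8.95×10³ / 280 = 31.96 N/mm (vertical).
Torsion M = P·e = 8.95×10³ × 225 = 2013800 N·mm.
Critical point at (x, y) = (32.5, 70) from centroid. f_tx = M·y/J = 187.2 N/mm; f_ty = M·x/J = 86.91 N/mm.
Resultant f_max = √[f_tx² + (f_v + f_ty)²] = √[187.2² + (31.96 + 86.91)²] = 221.7 N/mm.
Capacity per unit length: φr_n = 0.75 × 0.6 × 430 × (0.707 × 4) = 547.2 N/mm.
221.7 ≤ 547.2 → adequate.

f_max ≈ 222 N/mm; adequate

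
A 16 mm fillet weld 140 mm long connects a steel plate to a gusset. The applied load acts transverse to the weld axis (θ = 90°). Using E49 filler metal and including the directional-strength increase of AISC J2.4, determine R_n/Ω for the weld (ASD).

E49XX → F_EXX = 490 MPa.
t_e = 0.707 × 16 = 11.31 mm; A_we = 11.31 × 140 = 1584 mm².
Directional factor: 1.0 + 0.5 sin^1.5(90°) = 1.5.
F_nw = 0.6 × 490 × 1.5 = 441 MPa.
R_n/Ω = (441 × 1584) / 2.0 × 10⁻³ = 349.2 kN.

R_n/Ω ≈ 349 kN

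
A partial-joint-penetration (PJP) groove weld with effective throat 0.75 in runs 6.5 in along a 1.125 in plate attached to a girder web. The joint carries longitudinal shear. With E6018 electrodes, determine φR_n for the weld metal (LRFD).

φR_n ≈ 132 kips

E60XX → F_EXX = 60 ksi.
Effective throat (given) t_e = 0.75 in.
A_we = 0.75 × 6.5 = 4.875 in².
F_nw = 0.6 F_EXX = 36 ksi.
φR_n = 0.75 × 36 × 4.875 = 131.6 kips.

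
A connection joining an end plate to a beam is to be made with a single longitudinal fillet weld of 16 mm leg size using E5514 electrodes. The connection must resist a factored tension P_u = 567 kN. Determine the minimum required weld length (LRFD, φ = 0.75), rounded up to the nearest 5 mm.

E55XX → F_EXX = 550 MPa.
Throat t_e = 0.707 × 16 = 11.31 mm.
φr_n = 0.75 × 0.6 × 550 × 11.31 × 10⁻³ = 2.8 kN/mm.
L_req = P_u / φr_n = 567 / 2.8 = 202.5 mm total.
Round up → use L = 205 mm.

L = 205 mm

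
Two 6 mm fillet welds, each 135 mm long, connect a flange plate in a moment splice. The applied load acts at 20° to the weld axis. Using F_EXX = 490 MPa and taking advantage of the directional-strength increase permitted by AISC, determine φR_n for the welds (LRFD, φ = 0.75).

φR_n ≈ 278 kN

t_e = 0.707 × 6 = 4.242 mm; A_we = 4.242 × 270 = 1145 mm².
Directional factor: 1.0 + 0.5 sin^1.5(20°) = 1.1.
F_nw = 0.6 × 490 × 1.1 = 323.4 MPa.
φR_n = 0.75 × 323.4 × 1145 × 10⁻³ = 277.8 kN.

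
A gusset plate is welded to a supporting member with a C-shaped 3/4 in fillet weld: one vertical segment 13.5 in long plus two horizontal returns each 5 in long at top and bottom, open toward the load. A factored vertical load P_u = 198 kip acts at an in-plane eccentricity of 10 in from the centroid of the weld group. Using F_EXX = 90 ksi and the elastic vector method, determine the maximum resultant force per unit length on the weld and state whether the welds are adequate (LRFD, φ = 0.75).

Total weld length L_w = 23.5 in. Treat welds as unit-width lines.
Centroid: x̄ = 2×5×2.5 / 23.5 = 1.064 in from the vertical weld.
Polar moment about centroid: J = I_x + I_y = [13.5³/12 + 2×5×6.75²] + [13.5×1.064² + 2(5³/12 + 5×1.436²)] = 717.4 in³.
Direct shear f_v = P/L_w = 198 / 23.5 = 8.426 kip/in (vertical).
Torsion M = P·e = 198 × 10 = 1980 kip·in.
Critical point at (x, y) = (3.936, 6.75) from centroid. f_tx = M·y/J = 18.63 kip/in; f_ty = M·x/J = 10.86 kip/in.
Resultant f_max = √[f_tx² + (f_v + f_ty)²] = √[18.63² + (8.426 + 10.86)²] = 26.82 kip/in.
Capacity per unit length: φr_n = 0.75 × 0.6 × 90 × (0.707 × 0.75) = 21.48 kip/in.
26.82 > 21.48 → NOT adequate.

f_max ≈ 26.8 kip/in; NOT adequate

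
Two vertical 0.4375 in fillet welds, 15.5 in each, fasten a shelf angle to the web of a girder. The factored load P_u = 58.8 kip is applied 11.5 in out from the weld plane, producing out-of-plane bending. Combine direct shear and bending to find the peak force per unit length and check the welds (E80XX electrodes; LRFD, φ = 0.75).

f_max ≈ 8.65 kip/in; adequate

E80XX → F_EXX = 80 ksi.
L_w = 2 × 15.5 = 31 in; section modulus (unit throat) S = 2 × L²/6 = 80.08 in².
Direct shear f_v = P/L_w = 58.8/31 = 1.897 kip/in.
Moment M = P × e = 58.8 × 11.5 = 676.2 kip·in; bending f_b = M/S = 8.444 kip/in.
f_max = √(f_v² + f_b²) = √(1.897² + 8.444²) = 8.654 kip/in.
φr_n = 0.75 × 0.6 × 80 × (0.707 × 0.4375) = 11.14 kip/in → adequate.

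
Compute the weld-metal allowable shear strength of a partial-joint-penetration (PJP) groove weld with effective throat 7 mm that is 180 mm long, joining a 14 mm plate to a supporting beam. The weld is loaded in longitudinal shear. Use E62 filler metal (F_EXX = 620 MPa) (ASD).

Effective throat (given) t_e = 7 mm.
A_we = 7 × 180 = 1260 mm².
F_nw = 0.6 F_EXX = 372 MPa.
R_n/Ω = (372 × 1260) / 2.0 × 10⁻³ = 234.4 kN.

R_n/Ω ≈ 234 kN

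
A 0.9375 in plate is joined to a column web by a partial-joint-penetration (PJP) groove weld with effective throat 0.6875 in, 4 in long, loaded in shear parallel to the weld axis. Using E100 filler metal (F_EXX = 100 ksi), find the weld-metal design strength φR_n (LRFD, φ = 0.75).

Effective throat (given) t_e = 0.6875 in.
A_we = 0.6875 × 4 = 2.75 in².
F_nw = 0.6 F_EXX = 60 ksi.
φR_n = 0.75 × 60 × 2.75 = 123.8 kip.

φR_n ≈ 124 kip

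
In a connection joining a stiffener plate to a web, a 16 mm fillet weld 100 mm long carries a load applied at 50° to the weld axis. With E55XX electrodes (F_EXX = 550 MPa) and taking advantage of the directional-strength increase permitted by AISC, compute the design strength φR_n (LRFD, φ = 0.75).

φR_n ≈ 374 kN

t_e = 0.707 × 16 = 11.31 mm; A_we = 11.31 × 100 = 1131 mm².
Directional factor: 1.0 + 0.5 sin^1.5(50°) = 1.335.
F_nw = 0.6 × 550 × 1.335 = 440.6 MPa.
φR_n = 0.75 × 440.6 × 1131 × 10⁻³ = 373.8 kN.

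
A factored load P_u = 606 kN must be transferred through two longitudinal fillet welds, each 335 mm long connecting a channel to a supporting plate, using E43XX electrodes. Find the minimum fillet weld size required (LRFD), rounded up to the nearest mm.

w = 7 mm

E43XX → F_EXX = 430 MPa.
Total weld length L = 670 mm.
Required throat t_e = P_u / (φ × 0.6 F_EXX × L) = 606 / (0.75 × 0.6 × 430 × 670 × 10⁻³) = 4.674 mm.
Required leg w = t_e / 0.707 = 6.611 mm → use 7 mm.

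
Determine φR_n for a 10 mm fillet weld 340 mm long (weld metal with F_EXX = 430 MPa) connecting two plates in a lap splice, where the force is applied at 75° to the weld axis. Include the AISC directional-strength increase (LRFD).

φR_n ≈ 686 kN

t_e = 0.707 × 10 = 7.07 mm; A_we = 7.07 × 340 = 2404 mm².
Directional factor: 1.0 + 0.5 sin^1.5(75°) = 1.475.
F_nw = 0.6 × 430 × 1.475 = 380.5 MPa.
φR_n = 0.75 × 380.5 × 2404 × 10⁻³ = 685.9 kN.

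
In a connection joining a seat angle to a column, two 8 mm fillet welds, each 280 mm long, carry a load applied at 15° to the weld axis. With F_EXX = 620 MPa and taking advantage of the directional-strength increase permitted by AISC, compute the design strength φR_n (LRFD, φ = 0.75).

φR_n ≈ 942 kN

t_e = 0.707 × 8 = 5.656 mm; A_we = 5.656 × 560 = 3167 mm².
Directional factor: 1.0 + 0.5 sin^1.5(15°) = 1.066.
F_nw = 0.6 × 620 × 1.066 = 396.5 MPa.
φR_n = 0.75 × 396.5 × 3167 × 10⁻³ = 941.9 kN.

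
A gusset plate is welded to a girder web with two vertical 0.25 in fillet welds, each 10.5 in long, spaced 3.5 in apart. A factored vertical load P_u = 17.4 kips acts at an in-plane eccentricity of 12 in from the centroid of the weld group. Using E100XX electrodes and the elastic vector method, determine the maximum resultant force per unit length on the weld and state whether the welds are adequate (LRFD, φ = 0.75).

f_max ≈ 4.82 kip/in; adequate

E100XX → F_EXX = 100 ksi.
Total weld length L_w = 21 in. Treat welds as unit-width lines.
Polar moment about centroid: J = 2[d³/12 + d(b/2)²] = 2[10.5³/12 + 10.5×1.75²] = 257.2 in³.
Direct shear f_v = P/L_w = 17.4 / 21 = 0.8286 kip/in (vertical).
Torsion M = P·e = 17.4 × 12 = 208.8 kip·in.
Critical point at (x, y) = (1.75, 5.25) from centroid. f_tx = M·y/J = 4.261 kip/in; f_ty = M·x/J = 1.42 kip/in.
Resultant f_max = √[f_tx² + (f_v + f_ty)²] = √[4.261² + (0.8286 + 1.42)²] = 4.818 kip/in.
Capacity per unit length: φr_n = 0.75 × 0.6 × 100 × (0.707 × 0.25) = 7.954 kip/in.
4.818 ≤ 7.954 → adequate.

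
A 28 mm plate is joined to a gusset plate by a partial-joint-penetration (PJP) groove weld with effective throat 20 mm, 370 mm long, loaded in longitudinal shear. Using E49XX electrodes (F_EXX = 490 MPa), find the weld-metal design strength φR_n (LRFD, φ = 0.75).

Effective throat (given) t_e = 20 mm.
A_we = 20 × 370 = 7400 mm².
F_nw = 0.6 F_EXX = 294 MPa.
φR_n = 0.75 × 294 × 7400 × 10⁻³ = 1632 kN.

φR_n ≈ 1630 kN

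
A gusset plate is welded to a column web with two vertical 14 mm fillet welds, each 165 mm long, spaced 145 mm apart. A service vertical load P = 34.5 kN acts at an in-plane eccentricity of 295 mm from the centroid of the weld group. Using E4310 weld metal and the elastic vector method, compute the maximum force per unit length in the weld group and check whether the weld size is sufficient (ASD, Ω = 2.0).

f_max ≈ 525 N/mm; adequate

E43XX → F_EXX = 430 MPa.
Total weld length L_w = 330 mm. Treat welds as unit-width lines.
Polar moment about centroid: J = 2[d³/12 + d(b/2)²] = 2[165³/12 + 165×72.5²] = 2483000 mm³.
Direct shear f_v = P/L_w = 34.5×10³ / 330 = 104.5 N/mm (vertical).
Torsion M = P·e = 34.5×10³ × 295 = 10178000 N·mm.
Critical point at (x, y) = (72.5, 82.5) from centroid. f_tx = M·y/J = 338.1 N/mm; f_ty = M·x/J = 297.1 N/mm.
Resultant f_max = √[f_tx² + (f_v + f_ty)²] = √[338.1² + (104.5 + 297.1)²] = 525 N/mm.
Capacity per unit length: r_n/Ω = (1/2.0) × 0.6 × 430 × (0.707 × 14) = 1277 N/mm.
525 ≤ 1277 → adequate.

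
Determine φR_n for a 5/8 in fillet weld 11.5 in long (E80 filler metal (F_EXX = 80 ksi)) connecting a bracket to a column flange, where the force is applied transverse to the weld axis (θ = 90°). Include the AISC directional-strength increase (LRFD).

φR_n ≈ 274 kips

t_e = 0.707 × 0.625 = 0.4419 in; A_we = 0.4419 × 11.5 = 5.082 in².
Directional factor: 1.0 + 0.5 sin^1.5(90°) = 1.5.
F_nw = 0.6 × 80 × 1.5 = 72 ksi.
φR_n = 0.75 × 72 × 5.082 = 274.4 kips.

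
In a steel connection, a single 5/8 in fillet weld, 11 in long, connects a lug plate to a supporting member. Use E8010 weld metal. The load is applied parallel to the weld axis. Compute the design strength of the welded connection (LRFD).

φR_n ≈ 175 kips

E80XX → F_EXX = 80 ksi.
Effective throat t_e = 0.707 × 0.625 = 0.4419 in.
Total length L = 11 in; A_we = 0.4419 × 11 = 4.861 in².
F_nw = 0.6 F_EXX = 0.6 × 80 = 48 ksi.
φR_n = 0.75 × 48 × 4.861 = 175 kips.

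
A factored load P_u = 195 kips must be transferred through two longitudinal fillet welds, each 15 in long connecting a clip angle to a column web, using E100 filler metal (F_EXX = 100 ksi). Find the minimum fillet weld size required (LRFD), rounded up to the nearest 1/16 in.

w = 1/4 in

Total weld length L = 30 in.
Required throat t_e = P_u / (φ × 0.6 F_EXX × L) = 195 / (0.75 × 0.6 × 100 × 30) = 0.1444 in.
Required leg w = t_e / 0.707 = 0.2043 in → use 1/4 in.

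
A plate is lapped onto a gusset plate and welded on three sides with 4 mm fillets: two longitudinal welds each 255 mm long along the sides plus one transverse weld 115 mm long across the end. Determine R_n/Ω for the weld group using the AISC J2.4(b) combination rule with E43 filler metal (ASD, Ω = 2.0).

E43XX → F_EXX = 430 MPa.
t_e = 0.707 × 4 = 2.828 mm.
R_nwl = 0.6 × 430 × 2.828 × 510 × 10⁻³ = 372.1 kN (longitudinal, 2 welds).
R_nwt = 0.6 × 430 × 2.828 × 115 × 10⁻³ = 83.91 kN (transverse, base value).
(i) R_nwl + R_nwt = 456 kN; (ii) 0.85 R_nwl + 1.5 R_nwt = 442.2 kN.
R_n = max = 456 kN [governs: (i)]; R_n/Ω = 228 kN.

R_n/Ω ≈ 228 kN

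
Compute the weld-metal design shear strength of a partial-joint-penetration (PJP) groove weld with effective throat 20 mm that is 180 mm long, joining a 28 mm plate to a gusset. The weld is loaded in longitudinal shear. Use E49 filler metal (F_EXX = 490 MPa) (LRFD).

Effective throat (given) t_e = 20 mm.
A_we = 20 × 180 = 3600 mm².
F_nw = 0.6 F_EXX = 294 MPa.
φR_n = 0.75 × 294 × 3600 × 10⁻³ = 793.8 kN.

φR_n ≈ 794 kN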